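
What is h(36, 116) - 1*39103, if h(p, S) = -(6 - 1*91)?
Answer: -39018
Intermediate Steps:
h(p, S) = 85 (h(p, S) = -(6 - 91) = -1*(-85) = 85)
h(36, 116) - 1*39103 = 85 - 1*39103 = 85 - 39103 = -39018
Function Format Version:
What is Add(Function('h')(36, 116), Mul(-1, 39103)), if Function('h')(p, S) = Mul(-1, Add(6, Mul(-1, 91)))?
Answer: -39018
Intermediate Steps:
Function('h')(p, S) = 85 (Function('h')(p, S) = Mul(-1, Add(6, -91)) = Mul(-1, -85) = 85)
Add(Function('h')(36, 116), Mul(-1, 39103)) = Add(85, Mul(-1, 39103)) = Add(85, -39103) = -39018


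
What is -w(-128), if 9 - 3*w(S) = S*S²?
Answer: -2097161/3 ≈ -6.9905e+5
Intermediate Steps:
w(S) = 3 - S³/3 (w(S) = 3 - S*S²/3 = 3 - S³/3)
-w(-128) = -(3 - ⅓*(-128)³) = -(3 - ⅓*(-2097152)) = -(3 + 2097152/3) = -1*2097161/3 = -2097161/3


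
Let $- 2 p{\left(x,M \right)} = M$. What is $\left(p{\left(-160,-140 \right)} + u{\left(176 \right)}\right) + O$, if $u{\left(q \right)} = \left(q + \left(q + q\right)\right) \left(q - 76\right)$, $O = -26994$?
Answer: $25876$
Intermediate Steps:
$p{\left(x,M \right)} = - \frac{M}{2}$
$u{\left(q \right)} = 3 q \left(-76 + q\right)$ ($u{\left(q \right)} = \left(q + 2 q\right) \left(-76 + q\right) = 3 q \left(-76 + q\right)$)
$\left(p{\left(-160,-140 \right)} + u{\left(176 \right)}\right) + O = \left(\left(- \frac{1}{2}\right) \left(-140\right) + 3 \cdot 176 \left(-76 + 176\right)\right) - 26994 = \left(70 + 3 \cdot 176 \cdot 100\right) - 26994 = \left(70 + 52800\right) - 26994 = 52870 - 26994 = 25876$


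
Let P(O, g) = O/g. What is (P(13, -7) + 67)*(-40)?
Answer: -18240/7 ≈ -2605.7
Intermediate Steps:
(P(13, -7) + 67)*(-40) = (13/(-7) + 67)*(-40) = (13*(-⅐) + 67)*(-40) = (-13/7 + 67)*(-40) = (456/7)*(-40) = -18240/7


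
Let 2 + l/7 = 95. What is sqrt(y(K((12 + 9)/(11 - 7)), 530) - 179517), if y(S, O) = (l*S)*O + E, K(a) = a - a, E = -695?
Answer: 2*I*sqrt(45053) ≈ 424.51*I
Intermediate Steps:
l = 651 (l = -14 + 7*95 = -14 + 665 = 651)
K(a) = 0
y(S, O) = -695 + 651*O*S (y(S, O) = (651*S)*O - 695 = 651*O*S - 695 = -695 + 651*O*S)
sqrt(y(K((12 + 9)/(11 - 7)), 530) - 179517) = sqrt((-695 + 651*530*0) - 179517) = sqrt((-695 + 0) - 179517) = sqrt(-695 - 179517) = sqrt(-180212) = 2*I*sqrt(45053)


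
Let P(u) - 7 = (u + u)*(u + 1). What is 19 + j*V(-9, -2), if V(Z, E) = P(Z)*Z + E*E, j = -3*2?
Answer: 8149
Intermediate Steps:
P(u) = 7 + 2*u*(1 + u) (P(u) = 7 + (u + u)*(u + 1) = 7 + (2*u)*(1 + u) = 7 + 2*u*(1 + u))
j = -6
V(Z, E) = E² + Z*(7 + 2*Z + 2*Z²) (V(Z, E) = (7 + 2*Z + 2*Z²)*Z + E*E = Z*(7 + 2*Z + 2*Z²) + E² = E² + Z*(7 + 2*Z + 2*Z²))
19 + j*V(-9, -2) = 19 - 6*((-2)² - 9*(7 + 2*(-9) + 2*(-9)²)) = 19 - 6*(4 - 9*(7 - 18 + 2*81)) = 19 - 6*(4 - 9*(7 - 18 + 162)) = 19 - 6*(4 - 9*151) = 19 - 6*(4 - 1359) = 19 - 6*(-1355) = 19 + 8130 = 8149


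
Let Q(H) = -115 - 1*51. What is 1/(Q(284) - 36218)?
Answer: -1/36384 ≈ -2.7485e-5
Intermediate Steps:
Q(H) = -166 (Q(H) = -115 - 51 = -166)
1/(Q(284) - 36218) = 1/(-166 - 36218) = 1/(-36384) = -1/36384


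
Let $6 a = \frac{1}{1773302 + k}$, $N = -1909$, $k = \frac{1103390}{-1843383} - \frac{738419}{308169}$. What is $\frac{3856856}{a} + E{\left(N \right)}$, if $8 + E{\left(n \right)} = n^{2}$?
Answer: $\frac{2590172579077058740189687}{63119277303} \approx 4.1036 \cdot 10^{13}$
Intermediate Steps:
$k = - \frac{567073208129}{189357831909}$ ($k = 1103390 \left(- \frac{1}{1843383}\right) - \frac{738419}{308169} = - \frac{1103390}{1843383} - \frac{738419}{308169} = - \frac{567073208129}{189357831909} \approx -2.9947$)
$a = \frac{63119277303}{671576109933370778}$ ($a = \frac{1}{6 \left(1773302 - \frac{567073208129}{189357831909}\right)} = \frac{1}{6 \cdot \frac{335788054966685389}{189357831909}} = \frac{1}{6} \cdot \frac{189357831909}{335788054966685389} = \frac{63119277303}{671576109933370778} \approx 9.3987 \cdot 10^{-8}$)
$E{\left(n \right)} = -8 + n^{2}$
$\frac{3856856}{a} + E{\left(N \right)} = \frac{3856856}{\frac{63119277303}{671576109933370778}} - \left(8 - \left(-1909\right)^{2}\right) = 3856856 \cdot \frac{671576109933370778}{63119277303} + \left(-8 + 3644281\right) = \frac{2590172349053180685353968}{63119277303} + 3644273 = \frac{2590172579077058740189687}{63119277303}$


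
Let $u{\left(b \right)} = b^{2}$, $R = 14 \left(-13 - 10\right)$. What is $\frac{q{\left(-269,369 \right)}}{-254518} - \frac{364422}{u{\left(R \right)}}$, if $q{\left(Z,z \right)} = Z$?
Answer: $- \frac{503935150}{143420893} \approx -3.5137$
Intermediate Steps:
$R = -322$ ($R = 14 \left(-23\right) = -322$)
$\frac{q{\left(-269,369 \right)}}{-254518} - \frac{364422}{u{\left(R \right)}} = - \frac{269}{-254518} - \frac{364422}{\left(-322\right)^{2}} = \left(-269\right) \left(- \frac{1}{254518}\right) - \frac{364422}{103684} = \frac{269}{254518} - \frac{182211}{51842} = - \frac{503935150}{143420893}$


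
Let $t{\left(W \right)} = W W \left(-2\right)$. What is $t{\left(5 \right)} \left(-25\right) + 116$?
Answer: $1366$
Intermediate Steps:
$t{\left(W \right)} = - 2 W^{2}$ ($t{\left(W \right)} = W^{2} \left(-2\right) = - 2 W^{2}$)
$t{\left(5 \right)} \left(-25\right) + 116 = - 2 \cdot 5^{2} \left(-25\right) + 116 = \left(-2\right) 25 \left(-25\right) + 116 = \left(-50\right) \left(-25\right) + 116 = 1250 + 116 = 1366$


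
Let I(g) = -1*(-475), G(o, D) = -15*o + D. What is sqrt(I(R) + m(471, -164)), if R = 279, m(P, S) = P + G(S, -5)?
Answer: sqrt(3401) ≈ 58.318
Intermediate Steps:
G(o, D) = D - 15*o
m(P, S) = -5 + P - 15*S (m(P, S) = P + (-5 - 15*S) = -5 + P - 15*S)
I(g) = 475
sqrt(I(R) + m(471, -164)) = sqrt(475 + (-5 + 471 - 15*(-164))) = sqrt(475 + (-5 + 471 + 2460)) = sqrt(475 + 2926) = sqrt(3401)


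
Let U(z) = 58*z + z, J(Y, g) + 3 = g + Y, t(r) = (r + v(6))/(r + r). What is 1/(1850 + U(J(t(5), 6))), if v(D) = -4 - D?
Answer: 2/3995 ≈ 0.00050063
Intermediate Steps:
t(r) = (-10 + r)/(2*r) (t(r) = (r + (-4 - 1*6))/(r + r) = (r + (-4 - 6))/((2*r)) = (r - 10)*(1/(2*r)) = (-10 + r)*(1/(2*r)) = (-10 + r)/(2*r))
J(Y, g) = -3 + Y + g (J(Y, g) = -3 + (g + Y) = -3 + (Y + g) = -3 + Y + g)
U(z) = 59*z
1/(1850 + U(J(t(5), 6))) = 1/(1850 + 59*(-3 + (½)*(-10 + 5)/5 + 6)) = 1/(1850 + 59*(-3 + (½)*(⅕)*(-5) + 6)) = 1/(1850 + 59*(-3 - ½ + 6)) = 1/(1850 + 59*(5/2)) = 1/(1850 + 295/2) = 1/(3995/2) = 2/3995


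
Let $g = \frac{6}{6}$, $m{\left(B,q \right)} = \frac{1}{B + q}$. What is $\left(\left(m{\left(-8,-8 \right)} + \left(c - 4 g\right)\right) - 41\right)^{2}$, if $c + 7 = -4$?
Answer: $\frac{804609}{256} \approx 3143.0$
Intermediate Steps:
$c = -11$ ($c = -7 - 4 = -11$)
$g = 1$ ($g = 6 \cdot \frac{1}{6} = 1$)
$\left(\left(m{\left(-8,-8 \right)} + \left(c - 4 g\right)\right) - 41\right)^{2} = \left(\left(\frac{1}{-8 - 8} - 15\right) - 41\right)^{2} = \left(\left(\frac{1}{-16} - 15\right) - 41\right)^{2} = \left(\left(- \frac{1}{16} - 15\right) - 41\right)^{2} = \left(- \frac{241}{16} - 41\right)^{2} = \left(- \frac{897}{16}\right)^{2} = \frac{804609}{256}$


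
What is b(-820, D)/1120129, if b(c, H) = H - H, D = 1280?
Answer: 0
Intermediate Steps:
b(c, H) = 0
b(-820, D)/1120129 = 0/1120129 = 0*(1/1120129) = 0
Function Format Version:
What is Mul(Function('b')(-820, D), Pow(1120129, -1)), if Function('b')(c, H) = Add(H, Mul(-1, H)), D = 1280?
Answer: 0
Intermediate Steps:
Function('b')(c, H) = 0
Mul(Function('b')(-820, D), Pow(1120129, -1)) = Mul(0, Pow(1120129, -1)) = Mul(0, Rational(1, 1120129)) = 0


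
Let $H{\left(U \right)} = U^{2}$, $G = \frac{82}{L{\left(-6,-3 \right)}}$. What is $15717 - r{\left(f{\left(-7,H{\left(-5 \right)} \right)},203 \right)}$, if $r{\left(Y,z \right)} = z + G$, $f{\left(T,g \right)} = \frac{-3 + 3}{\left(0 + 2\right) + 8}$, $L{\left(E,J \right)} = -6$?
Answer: $\frac{46583}{3} \approx 15528.0$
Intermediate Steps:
$G = - \frac{41}{3}$ ($G = \frac{82}{-6} = 82 \left(- \frac{1}{6}\right) = - \frac{41}{3} \approx -13.667$)
$f{\left(T,g \right)} = 0$ ($f{\left(T,g \right)} = \frac{0}{2 + 8} = \frac{0}{10} = 0 \cdot \frac{1}{10} = 0$)
$r{\left(Y,z \right)} = - \frac{41}{3} + z$ ($r{\left(Y,z \right)} = z - \frac{41}{3} = - \frac{41}{3} + z$)
$15717 - r{\left(f{\left(-7,H{\left(-5 \right)} \right)},203 \right)} = 15717 - \left(- \frac{41}{3} + 203\right) = 15717 - \frac{568}{3} = \frac{46583}{3}$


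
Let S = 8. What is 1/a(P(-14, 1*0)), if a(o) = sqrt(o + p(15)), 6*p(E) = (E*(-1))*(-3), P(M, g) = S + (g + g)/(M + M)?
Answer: sqrt(62)/31 ≈ 0.25400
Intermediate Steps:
P(M, g) = 8 + g/M (P(M, g) = 8 + (g + g)/(M + M) = 8 + (2*g)/((2*M)) = 8 + (2*g)*(1/(2*M)) = 8 + g/M)
p(E) = E/2 (p(E) = ((E*(-1))*(-3))/6 = (-E*(-3))/6 = (3*E)/6 = E/2)
a(o) = sqrt(15/2 + o) (a(o) = sqrt(o + (1/2)*15) = sqrt(o + 15/2) = sqrt(15/2 + o))
1/a(P(-14, 1*0)) = 1/(sqrt(30 + 4*(8 + (1*0)/(-14)))/2) = 1/(sqrt(30 + 4*(8 + 0*(-1/14)))/2) = 1/(sqrt(30 + 4*(8 + 0))/2) = 1/(sqrt(30 + 4*8)/2) = 1/(sqrt(30 + 32)/2) = 1/(sqrt(62)/2) = sqrt(62)/31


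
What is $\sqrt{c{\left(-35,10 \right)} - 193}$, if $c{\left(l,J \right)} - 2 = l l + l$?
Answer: $3 \sqrt{111} \approx 31.607$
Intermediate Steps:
$c{\left(l,J \right)} = 2 + l + l^{2}$ ($c{\left(l,J \right)} = 2 + \left(l l + l\right) = 2 + \left(l^{2} + l\right) = 2 + \left(l + l^{2}\right) = 2 + l + l^{2}$)
$\sqrt{c{\left(-35,10 \right)} - 193} = \sqrt{\left(2 - 35 + \left(-35\right)^{2}\right) - 193} = \sqrt{\left(2 - 35 + 1225\right) - 193} = \sqrt{1192 - 193} = \sqrt{999} = 3 \sqrt{111}$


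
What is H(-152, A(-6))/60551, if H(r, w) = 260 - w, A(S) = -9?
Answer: 269/60551 ≈ 0.0044425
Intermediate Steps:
H(-152, A(-6))/60551 = (260 - 1*(-9))/60551 = (260 + 9)*(1/60551) = 269*(1/60551) = 269/60551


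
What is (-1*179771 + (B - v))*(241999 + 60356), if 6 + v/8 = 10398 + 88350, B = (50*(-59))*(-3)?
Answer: -290519918235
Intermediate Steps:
B = 8850 (B = -2950*(-3) = 8850)
v = 789936 (v = -48 + 8*(10398 + 88350) = -48 + 8*98748 = -48 + 789984 = 789936)
(-1*179771 + (B - v))*(241999 + 60356) = (-1*179771 + (8850 - 1*789936))*(241999 + 60356) = (-179771 + (8850 - 789936))*302355 = (-179771 - 781086)*302355 = -960857*302355 = -290519918235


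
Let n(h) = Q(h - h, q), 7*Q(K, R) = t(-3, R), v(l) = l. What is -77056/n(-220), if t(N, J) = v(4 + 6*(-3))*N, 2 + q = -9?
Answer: -38528/3 ≈ -12843.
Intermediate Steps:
q = -11 (q = -2 - 9 = -11)
t(N, J) = -14*N (t(N, J) = (4 + 6*(-3))*N = (4 - 18)*N = -14*N)
Q(K, R) = 6 (Q(K, R) = (-14*(-3))/7 = (1/7)*42 = 6)
n(h) = 6
-77056/n(-220) = -77056/6 = -77056*1/6 = -38528/3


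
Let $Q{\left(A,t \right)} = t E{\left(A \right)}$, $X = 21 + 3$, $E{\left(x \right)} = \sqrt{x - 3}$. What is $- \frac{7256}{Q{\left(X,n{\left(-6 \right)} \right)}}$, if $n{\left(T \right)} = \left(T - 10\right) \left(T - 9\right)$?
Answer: $- \frac{907 \sqrt{21}}{630} \approx -6.5975$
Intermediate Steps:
$E{\left(x \right)} = \sqrt{-3 + x}$
$n{\left(T \right)} = \left(-10 + T\right) \left(-9 + T\right)$
$X = 24$
$Q{\left(A,t \right)} = t \sqrt{-3 + A}$
$- \frac{7256}{Q{\left(X,n{\left(-6 \right)} \right)}} = - \frac{7256}{\left(90 + \left(-6\right)^{2} - -114\right) \sqrt{-3 + 24}} = - \frac{7256}{\left(90 + 36 + 114\right) \sqrt{21}} = - \frac{7256}{240 \sqrt{21}} = - 7256 \frac{\sqrt{21}}{5040} = - \frac{907 \sqrt{21}}{630}$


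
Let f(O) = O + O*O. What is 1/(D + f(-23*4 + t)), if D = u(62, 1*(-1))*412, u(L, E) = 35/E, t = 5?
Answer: -1/6938 ≈ -0.00014413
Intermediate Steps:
f(O) = O + O²
D = -14420 (D = (35/((1*(-1))))*412 = (35/(-1))*412 = (35*(-1))*412 = -35*412 = -14420)
1/(D + f(-23*4 + t)) = 1/(-14420 + (-23*4 + 5)*(1 + (-23*4 + 5))) = 1/(-14420 + (-92 + 5)*(1 + (-92 + 5))) = 1/(-14420 - 87*(1 - 87)) = 1/(-14420 - 87*(-86)) = 1/(-14420 + 7482) = 1/(-6938) = -1/6938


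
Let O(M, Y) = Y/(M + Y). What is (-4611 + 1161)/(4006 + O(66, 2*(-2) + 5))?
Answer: -231150/268403 ≈ -0.86121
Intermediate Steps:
(-4611 + 1161)/(4006 + O(66, 2*(-2) + 5)) = (-4611 + 1161)/(4006 + (2*(-2) + 5)/(66 + (2*(-2) + 5))) = -3450/(4006 + (-4 + 5)/(66 + (-4 + 5))) = -3450/(4006 + 1/(66 + 1)) = -3450/(4006 + 1/67) = -3450/268403/67 = -3450*67/268403 = -231150/268403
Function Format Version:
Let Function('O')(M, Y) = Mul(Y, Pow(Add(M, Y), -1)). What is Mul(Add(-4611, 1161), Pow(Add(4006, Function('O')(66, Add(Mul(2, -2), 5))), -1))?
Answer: Rational(-231150, 268403) ≈ -0.86121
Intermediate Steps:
Mul(Add(-4611, 1161), Pow(Add(4006, Function('O')(66, Add(Mul(2, -2), 5))), -1)) = Mul(Add(-4611, 1161), Pow(Add(4006, Mul(Add(Mul(2, -2), 5), Pow(Add(66, Add(Mul(2, -2), 5)), -1))), -1)) = Mul(-3450, Pow(Add(4006, Mul(Add(-4, 5), Pow(Add(66, Add(-4, 5)), -1))), -1)) = Mul(-3450, Pow(Add(4006, Mul(1, Pow(Add(66, 1), -1))), -1)) = Mul(-3450, Pow(Add(4006, Mul(1, Pow(67, -1))), -1)) = Mul(-3450, Pow(Add(4006, Mul(1, Rational(1, 67))), -1)) = Mul(-3450, Pow(Add(4006, Rational(1, 67)), -1)) = Mul(-3450, Pow(Rational(268403, 67), -1)) = Mul(-3450, Rational(67, 268403)) = Rational(-231150, 268403)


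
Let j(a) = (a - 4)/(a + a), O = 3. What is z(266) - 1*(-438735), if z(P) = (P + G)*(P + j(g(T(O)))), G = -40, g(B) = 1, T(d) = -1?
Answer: 498512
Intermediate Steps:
j(a) = (-4 + a)/(2*a) (j(a) = (-4 + a)/((2*a)) = (-4 + a)*(1/(2*a)) = (-4 + a)/(2*a))
z(P) = (-40 + P)*(-3/2 + P) (z(P) = (P - 40)*(P + (1/2)*(-4 + 1)/1) = (-40 + P)*(P + (1/2)*1*(-3)) = (-40 + P)*(P - 3/2) = (-40 + P)*(-3/2 + P))
z(266) - 1*(-438735) = (60 + 266**2 - 83/2*266) - 1*(-438735) = (60 + 70756 - 11039) + 438735 = 59777 + 438735 = 498512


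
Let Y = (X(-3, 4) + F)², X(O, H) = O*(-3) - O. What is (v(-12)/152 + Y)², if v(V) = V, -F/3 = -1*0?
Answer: 29909961/1444 ≈ 20713.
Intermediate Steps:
X(O, H) = -4*O (X(O, H) = -3*O - O = -4*O)
F = 0 (F = -(-3)*0 = -3*0 = 0)
Y = 144 (Y = (-4*(-3) + 0)² = (12 + 0)² = 12² = 144)
(v(-12)/152 + Y)² = (-12/152 + 144)² = (-12*1/152 + 144)² = (-3/38 + 144)² = (5469/38)² = 29909961/1444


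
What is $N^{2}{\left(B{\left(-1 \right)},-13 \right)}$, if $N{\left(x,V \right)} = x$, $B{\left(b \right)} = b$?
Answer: $1$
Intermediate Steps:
$N^{2}{\left(B{\left(-1 \right)},-13 \right)} = \left(-1\right)^{2} = 1$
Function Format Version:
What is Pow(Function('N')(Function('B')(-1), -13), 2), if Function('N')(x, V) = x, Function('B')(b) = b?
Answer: 1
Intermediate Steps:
Pow(Function('N')(Function('B')(-1), -13), 2) = Pow(-1, 2) = 1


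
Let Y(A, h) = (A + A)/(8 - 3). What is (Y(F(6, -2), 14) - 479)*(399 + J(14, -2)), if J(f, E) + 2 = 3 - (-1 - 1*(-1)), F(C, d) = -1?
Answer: -191760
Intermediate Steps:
Y(A, h) = 2*A/5 (Y(A, h) = (2*A)/5 = (2*A)*(⅕) = 2*A/5)
J(f, E) = 1 (J(f, E) = -2 + (3 - (-1 - 1*(-1))) = -2 + (3 - (-1 + 1)) = -2 + (3 - 1*0) = -2 + (3 + 0) = -2 + 3 = 1)
(Y(F(6, -2), 14) - 479)*(399 + J(14, -2)) = ((⅖)*(-1) - 479)*(399 + 1) = (-⅖ - 479)*400 = -2397/5*400 = -191760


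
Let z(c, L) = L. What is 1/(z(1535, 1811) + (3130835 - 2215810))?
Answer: 1/916836 ≈ 1.0907e-6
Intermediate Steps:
1/(z(1535, 1811) + (3130835 - 2215810)) = 1/(1811 + (3130835 - 2215810)) = 1/(1811 + 915025) = 1/916836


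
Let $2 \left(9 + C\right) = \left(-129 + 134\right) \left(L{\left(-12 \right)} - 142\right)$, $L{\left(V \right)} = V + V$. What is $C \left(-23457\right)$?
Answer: $9945768$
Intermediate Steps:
$L{\left(V \right)} = 2 V$
$C = -424$ ($C = -9 + \frac{\left(-129 + 134\right) \left(2 \left(-12\right) - 142\right)}{2} = -9 + \frac{5 \left(-24 - 142\right)}{2} = -9 + \frac{5 \left(-166\right)}{2} = -9 + \frac{1}{2} \left(-830\right) = -9 - 415 = -424$)
$C \left(-23457\right) = \left(-424\right) \left(-23457\right) = 9945768$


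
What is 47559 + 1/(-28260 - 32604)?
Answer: 2894630975/60864 ≈ 47559.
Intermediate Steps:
47559 + 1/(-28260 - 32604) = 47559 + 1/(-60864) = 47559 - 1/60864 = 2894630975/60864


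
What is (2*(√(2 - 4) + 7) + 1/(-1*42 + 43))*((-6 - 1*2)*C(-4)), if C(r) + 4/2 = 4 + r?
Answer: 240 + 32*I*√2 ≈ 240.0 + 45.255*I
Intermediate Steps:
C(r) = 2 + r (C(r) = -2 + (4 + r) = 2 + r)
(2*(√(2 - 4) + 7) + 1/(-1*42 + 43))*((-6 - 1*2)*C(-4)) = (2*(√(2 - 4) + 7) + 1/(-1*42 + 43))*((-6 - 1*2)*(2 - 4)) = (2*(√(-2) + 7) + 1/(-42 + 43))*((-6 - 2)*(-2)) = (2*(I*√2 + 7) + 1/1)*(-8*(-2)) = (2*(7 + I*√2) + 1)*16 = ((14 + 2*I*√2) + 1)*16 = (15 + 2*I*√2)*16 = 240 + 32*I*√2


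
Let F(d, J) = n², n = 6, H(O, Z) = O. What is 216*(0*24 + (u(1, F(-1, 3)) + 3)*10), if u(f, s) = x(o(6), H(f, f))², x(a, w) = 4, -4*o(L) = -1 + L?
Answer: 41040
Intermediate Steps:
o(L) = ¼ - L/4 (o(L) = -(-1 + L)/4 = ¼ - L/4)
F(d, J) = 36 (F(d, J) = 6² = 36)
u(f, s) = 16 (u(f, s) = 4² = 16)
216*(0*24 + (u(1, F(-1, 3)) + 3)*10) = 216*(0*24 + (16 + 3)*10) = 216*(0 + 19*10) = 216*(0 + 190) = 216*190 = 41040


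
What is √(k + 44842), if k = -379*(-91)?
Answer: 7*√1619 ≈ 281.66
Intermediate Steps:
k = 34489
√(k + 44842) = √(34489 + 44842) = √79331 = 7*√1619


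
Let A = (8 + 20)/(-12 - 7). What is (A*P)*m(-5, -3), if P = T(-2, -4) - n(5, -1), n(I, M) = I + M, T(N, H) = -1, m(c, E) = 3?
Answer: 420/19 ≈ 22.105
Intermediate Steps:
A = -28/19 (A = 28/(-19) = 28*(-1/19) = -28/19 ≈ -1.4737)
P = -5 (P = -1 - (5 - 1) = -1 - 1*4 = -1 - 4 = -5)
(A*P)*m(-5, -3) = -28/19*(-5)*3 = (140/19)*3 = 420/19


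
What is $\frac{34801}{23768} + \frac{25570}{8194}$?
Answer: $\frac{446453577}{97377496} \approx 4.5848$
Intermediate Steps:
$\frac{34801}{23768} + \frac{25570}{8194} = 34801 \cdot \frac{1}{23768} + 25570 \cdot \frac{1}{8194} = \frac{34801}{23768} + \frac{12785}{4097} = \frac{446453577}{97377496}$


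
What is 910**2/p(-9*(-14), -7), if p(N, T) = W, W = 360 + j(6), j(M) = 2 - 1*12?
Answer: 2366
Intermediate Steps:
j(M) = -10 (j(M) = 2 - 12 = -10)
W = 350 (W = 360 - 10 = 350)
p(N, T) = 350
910**2/p(-9*(-14), -7) = 910**2/350 = 828100*(1/350) = 2366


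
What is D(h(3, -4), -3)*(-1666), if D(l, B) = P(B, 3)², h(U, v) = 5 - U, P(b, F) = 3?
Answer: -14994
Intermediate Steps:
D(l, B) = 9 (D(l, B) = 3² = 9)
D(h(3, -4), -3)*(-1666) = 9*(-1666) = -14994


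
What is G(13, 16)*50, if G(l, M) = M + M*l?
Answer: 11200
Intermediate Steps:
G(13, 16)*50 = (16*(1 + 13))*50 = (16*14)*50 = 224*50 = 11200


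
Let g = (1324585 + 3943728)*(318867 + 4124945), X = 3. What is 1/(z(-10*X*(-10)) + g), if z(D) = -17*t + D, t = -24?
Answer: 1/23411392529864 ≈ 4.2714e-14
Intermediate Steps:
g = 23411392529156 (g = 5268313*4443812 = 23411392529156)
z(D) = 408 + D (z(D) = -17*(-24) + D = 408 + D)
1/(z(-10*X*(-10)) + g) = 1/((408 - 10*3*(-10)) + 23411392529156) = 1/((408 - 30*(-10)) + 23411392529156) = 1/((408 + 300) + 23411392529156) = 1/(708 + 23411392529156) = 1/23411392529864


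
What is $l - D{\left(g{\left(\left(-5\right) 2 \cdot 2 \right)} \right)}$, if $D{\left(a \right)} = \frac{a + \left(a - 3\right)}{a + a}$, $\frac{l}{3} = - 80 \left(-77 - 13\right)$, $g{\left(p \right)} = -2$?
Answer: $\frac{86393}{4} \approx 21598.0$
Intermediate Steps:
$l = 21600$ ($l = 3 \left(- 80 \left(-77 - 13\right)\right) = 3 \left(\left(-80\right) \left(-90\right)\right) = 3 \cdot 7200 = 21600$)
$D{\left(a \right)} = \frac{-3 + 2 a}{2 a}$ ($D{\left(a \right)} = \frac{a + \left(a - 3\right)}{2 a} = \left(a + \left(-3 + a\right)\right) \frac{1}{2 a} = \left(-3 + 2 a\right) \frac{1}{2 a} = \frac{-3 + 2 a}{2 a}$)
$l - D{\left(g{\left(\left(-5\right) 2 \cdot 2 \right)} \right)} = 21600 - \frac{- \frac{3}{2} - 2}{-2} = 21600 - \left(- \frac{1}{2}\right) \left(- \frac{7}{2}\right) = 21600 - \frac{7}{4} = \frac{86393}{4}$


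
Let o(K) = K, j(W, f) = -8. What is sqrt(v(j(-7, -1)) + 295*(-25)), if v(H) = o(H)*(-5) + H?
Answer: I*sqrt(7343) ≈ 85.691*I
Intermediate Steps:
v(H) = -4*H (v(H) = H*(-5) + H = -5*H + H = -4*H)
sqrt(v(j(-7, -1)) + 295*(-25)) = sqrt(-4*(-8) + 295*(-25)) = sqrt(32 - 7375) = sqrt(-7343) = I*sqrt(7343)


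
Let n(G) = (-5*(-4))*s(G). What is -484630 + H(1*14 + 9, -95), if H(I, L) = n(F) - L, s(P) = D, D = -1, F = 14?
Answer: -484555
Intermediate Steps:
s(P) = -1
n(G) = -20 (n(G) = -5*(-4)*(-1) = 20*(-1) = -20)
H(I, L) = -20 - L
-484630 + H(1*14 + 9, -95) = -484630 + (-20 - 1*(-95)) = -484630 + (-20 + 95) = -484630 + 75 = -484555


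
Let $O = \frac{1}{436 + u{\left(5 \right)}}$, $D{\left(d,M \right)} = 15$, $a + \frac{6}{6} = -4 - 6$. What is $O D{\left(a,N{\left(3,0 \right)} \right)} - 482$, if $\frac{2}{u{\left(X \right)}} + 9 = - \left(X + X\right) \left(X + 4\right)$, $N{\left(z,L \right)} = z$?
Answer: $- \frac{20802599}{43162} \approx -481.97$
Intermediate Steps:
$a = -11$ ($a = -1 - 10 = -11$)
$u{\left(X \right)} = \frac{2}{-9 - 2 X \left(4 + X\right)}$ ($u{\left(X \right)} = \frac{2}{-9 - \left(X + X\right) \left(X + 4\right)} = \frac{2}{-9 - 2 X \left(4 + X\right)}$)
$O = \frac{99}{43162}$ ($O = \frac{1}{436 - \frac{2}{9 + 2 \cdot 5^{2} + 8 \cdot 5}} = \frac{1}{436 - \frac{2}{9 + 2 \cdot 25 + 40}} = \frac{1}{436 - \frac{2}{9 + 50 + 40}} = \frac{1}{436 - \frac{2}{99}} = \frac{1}{\frac{43162}{99}} = \frac{99}{43162} \approx 0.0022937$)
$O D{\left(a,N{\left(3,0 \right)} \right)} - 482 = \frac{99}{43162} \cdot 15 - 482 = \frac{1485}{43162} - 482 = - \frac{20802599}{43162}$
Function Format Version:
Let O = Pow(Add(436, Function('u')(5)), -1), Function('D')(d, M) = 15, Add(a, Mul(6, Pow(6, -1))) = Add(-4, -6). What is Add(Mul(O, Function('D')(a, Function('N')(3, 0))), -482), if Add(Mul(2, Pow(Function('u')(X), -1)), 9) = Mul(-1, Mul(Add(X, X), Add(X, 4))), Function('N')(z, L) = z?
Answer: Rational(-20802599, 43162) ≈ -481.97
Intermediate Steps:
a = -11 (a = Add(-1, Add(-4, -6)) = Add(-1, -10) = -11)
Function('u')(X) = Mul(2, Pow(Add(-9, Mul(-2, X, Add(4, X))), -1)) (Function('u')(X) = Mul(2, Pow(Add(-9, Mul(-1, Mul(Add(X, X), Add(X, 4)))), -1)) = Mul(2, Pow(Add(-9, Mul(-1, Mul(Mul(2, X), Add(4, X)))), -1)) = Mul(2, Pow(Add(-9, Mul(-1, Mul(2, X, Add(4, X)))), -1)) = Mul(2, Pow(Add(-9, Mul(-2, X, Add(4, X))), -1)))
O = Rational(99, 43162) (O = Pow(Add(436, Mul(-2, Pow(Add(9, Mul(2, Pow(5, 2)), Mul(8, 5)), -1))), -1) = Pow(Add(436, Mul(-2, Pow(Add(9, Mul(2, 25), 40), -1))), -1) = Pow(Add(436, Mul(-2, Pow(Add(9, 50, 40), -1))), -1) = Pow(Add(436, Mul(-2, Pow(99, -1))), -1) = Pow(Add(436, Mul(-2, Rational(1, 99))), -1) = Pow(Add(436, Rational(-2, 99)), -1) = Pow(Rational(43162, 99), -1) = Rational(99, 43162) ≈ 0.0022937)
Add(Mul(O, Function('D')(a, Function('N')(3, 0))), -482) = Add(Mul(Rational(99, 43162), 15), -482) = Add(Rational(1485, 43162), -482) = Rational(-20802599, 43162)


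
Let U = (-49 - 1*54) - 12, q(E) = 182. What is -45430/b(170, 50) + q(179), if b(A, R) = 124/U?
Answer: 2623509/62 ≈ 42315.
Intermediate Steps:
U = -115 (U = (-49 - 54) - 12 = -103 - 12 = -115)
b(A, R) = -124/115 (b(A, R) = 124/(-115) = 124*(-1/115) = -124/115)
-45430/b(170, 50) + q(179) = -45430/(-124/115) + 182 = -45430*(-115/124) + 182 = 2612225/62 + 182 = 2623509/62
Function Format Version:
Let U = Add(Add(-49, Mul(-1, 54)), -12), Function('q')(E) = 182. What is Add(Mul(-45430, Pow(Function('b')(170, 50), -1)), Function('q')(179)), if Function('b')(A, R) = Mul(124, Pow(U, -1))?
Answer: Rational(2623509, 62) ≈ 42315.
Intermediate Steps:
U = -115 (U = Add(Add(-49, -54), -12) = Add(-103, -12) = -115)
Function('b')(A, R) = Rational(-124, 115) (Function('b')(A, R) = Mul(124, Pow(-115, -1)) = Mul(124, Rational(-1, 115)) = Rational(-124, 115))
Add(Mul(-45430, Pow(Function('b')(170, 50), -1)), Function('q')(179)) = Add(Mul(-45430, Pow(Rational(-124, 115), -1)), 182) = Add(Mul(-45430, Rational(-115, 124)), 182) = Add(Rational(2612225, 62), 182) = Rational(2623509, 62)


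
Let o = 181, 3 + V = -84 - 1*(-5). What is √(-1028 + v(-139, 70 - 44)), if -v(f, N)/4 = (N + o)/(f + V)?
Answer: 2*I*√12506390/221 ≈ 32.004*I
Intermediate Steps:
V = -82 (V = -3 + (-84 - 1*(-5)) = -3 + (-84 + 5) = -3 - 79 = -82)
v(f, N) = -4*(181 + N)/(-82 + f) (v(f, N) = -4*(N + 181)/(f - 82) = -4*(181 + N)/(-82 + f))
√(-1028 + v(-139, 70 - 44)) = √(-1028 + 4*(-181 - (70 - 44))/(-82 - 139)) = √(-1028 + 4*(-181 - 1*26)/(-221)) = √(-1028 + 4*(-1/221)*(-181 - 26)) = √(-1028 + 4*(-1/221)*(-207)) = √(-1028 + 828/221) = √(-226360/221) = 2*I*√12506390/221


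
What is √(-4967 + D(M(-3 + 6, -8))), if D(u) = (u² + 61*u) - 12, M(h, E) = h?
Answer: I*√4787 ≈ 69.188*I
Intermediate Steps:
D(u) = -12 + u² + 61*u
√(-4967 + D(M(-3 + 6, -8))) = √(-4967 + (-12 + (-3 + 6)² + 61*(-3 + 6))) = √(-4967 + (-12 + 3² + 61*3)) = √(-4967 + (-12 + 9 + 183)) = √(-4967 + 180) = √(-4787) = I*√4787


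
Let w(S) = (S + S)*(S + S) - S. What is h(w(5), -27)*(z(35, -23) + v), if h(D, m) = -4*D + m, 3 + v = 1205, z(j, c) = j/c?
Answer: -11237677/23 ≈ -4.8859e+5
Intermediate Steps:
w(S) = -S + 4*S**2 (w(S) = (2*S)*(2*S) - S = 4*S**2 - S = -S + 4*S**2)
v = 1202 (v = -3 + 1205 = 1202)
h(D, m) = m - 4*D
h(w(5), -27)*(z(35, -23) + v) = (-27 - 20*(-1 + 4*5))*(35/(-23) + 1202) = (-27 - 20*(-1 + 20))*(35*(-1/23) + 1202) = (-27 - 20*19)*(-35/23 + 1202) = (-27 - 4*95)*(27611/23) = (-27 - 380)*(27611/23) = -407*27611/23 = -11237677/23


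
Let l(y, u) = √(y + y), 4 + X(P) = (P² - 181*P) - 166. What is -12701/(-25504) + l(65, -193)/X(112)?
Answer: 12701/25504 - √130/7898 ≈ 0.49656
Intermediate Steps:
X(P) = -170 + P² - 181*P (X(P) = -4 + ((P² - 181*P) - 166) = -4 + (-166 + P² - 181*P) = -170 + P² - 181*P)
l(y, u) = √2*√y (l(y, u) = √(2*y) = √2*√y)
-12701/(-25504) + l(65, -193)/X(112) = -12701/(-25504) + (√2*√65)/(-170 + 112² - 181*112) = -12701*(-1/25504) + √130/(-170 + 12544 - 20272) = 12701/25504 + √130/(-7898) = 12701/25504 + √130*(-1/7898) = 12701/25504 - √130/7898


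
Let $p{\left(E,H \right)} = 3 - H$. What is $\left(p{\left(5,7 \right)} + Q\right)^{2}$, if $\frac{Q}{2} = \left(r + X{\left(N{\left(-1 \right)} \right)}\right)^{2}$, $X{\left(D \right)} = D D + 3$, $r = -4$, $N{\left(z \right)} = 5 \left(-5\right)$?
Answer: $606448447504$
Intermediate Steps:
$N{\left(z \right)} = -25$
$X{\left(D \right)} = 3 + D^{2}$ ($X{\left(D \right)} = D^{2} + 3 = 3 + D^{2}$)
$Q = 778752$ ($Q = 2 \left(-4 + \left(3 + \left(-25\right)^{2}\right)\right)^{2} = 2 \left(-4 + \left(3 + 625\right)\right)^{2} = 2 \left(-4 + 628\right)^{2} = 2 \cdot 624^{2} = 2 \cdot 389376 = 778752$)
$\left(p{\left(5,7 \right)} + Q\right)^{2} = \left(\left(3 - 7\right) + 778752\right)^{2} = \left(-4 + 778752\right)^{2} = 778748^{2} = 606448447504$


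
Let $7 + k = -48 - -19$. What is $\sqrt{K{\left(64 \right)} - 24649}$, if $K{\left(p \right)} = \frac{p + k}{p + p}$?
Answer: $\frac{i \sqrt{1577522}}{8} \approx 157.0 i$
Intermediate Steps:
$k = -36$ ($k = -7 - 29 = -36$)
$K{\left(p \right)} = \frac{-36 + p}{2 p}$ ($K{\left(p \right)} = \frac{p - 36}{p + p} = \frac{-36 + p}{2 p}$)
$\sqrt{K{\left(64 \right)} - 24649} = \sqrt{\frac{-36 + 64}{2 \cdot 64} - 24649} = \sqrt{\frac{1}{2} \cdot \frac{1}{64} \cdot 28 - 24649} = \sqrt{\frac{7}{32} - 24649} = \sqrt{- \frac{788761}{32}} = \frac{i \sqrt{1577522}}{8}$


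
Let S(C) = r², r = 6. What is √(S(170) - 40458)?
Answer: I*√40422 ≈ 201.05*I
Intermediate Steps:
S(C) = 36 (S(C) = 6² = 36)
√(S(170) - 40458) = √(36 - 40458) = √(-40422) = I*√40422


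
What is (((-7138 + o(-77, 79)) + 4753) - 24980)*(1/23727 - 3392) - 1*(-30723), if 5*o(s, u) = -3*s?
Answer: 10997000809007/118635 ≈ 9.2696e+7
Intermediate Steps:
o(s, u) = -3*s/5 (o(s, u) = (-3*s)/5 = -3*s/5)
(((-7138 + o(-77, 79)) + 4753) - 24980)*(1/23727 - 3392) - 1*(-30723) = (((-7138 - 3/5*(-77)) + 4753) - 24980)*(1/23727 - 3392) - 1*(-30723) = (((-7138 + 231/5) + 4753) - 24980)*(1/23727 - 3392) + 30723 = ((-35459/5 + 4753) - 24980)*(-80481983/23727) + 30723 = (-11694/5 - 24980)*(-80481983/23727) + 30723 = -136594/5*(-80481983/23727) + 30723 = 10993355985902/118635 + 30723 = 10997000809007/118635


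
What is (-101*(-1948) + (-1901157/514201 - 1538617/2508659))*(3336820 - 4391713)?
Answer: -267721821101971598176836/1289954966459 ≈ -2.0754e+11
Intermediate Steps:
(-101*(-1948) + (-1901157/514201 - 1538617/2508659))*(3336820 - 4391713) = (196748 + (-1901157*1/514201 - 1538617*1/2508659))*(-1054893) = (196748 + (-1901157/514201 - 1538617/2508659))*(-1054893) = (196748 - 5560513018480/1289954966459)*(-1054893) = (253790499227856852/1289954966459)*(-1054893) = -267721821101971598176836/1289954966459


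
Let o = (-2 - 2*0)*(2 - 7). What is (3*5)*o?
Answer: 150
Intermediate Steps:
o = 10 (o = (-2 + 0)*(-5) = -2*(-5) = 10)
(3*5)*o = (3*5)*10 = 15*10 = 150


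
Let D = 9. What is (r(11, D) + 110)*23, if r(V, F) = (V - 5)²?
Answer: 3358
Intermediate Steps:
r(V, F) = (-5 + V)²
(r(11, D) + 110)*23 = ((-5 + 11)² + 110)*23 = (6² + 110)*23 = (36 + 110)*23 = 146*23 = 3358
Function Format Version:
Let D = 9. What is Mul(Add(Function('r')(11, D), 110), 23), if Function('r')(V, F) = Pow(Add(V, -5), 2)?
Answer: 3358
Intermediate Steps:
Function('r')(V, F) = Pow(Add(-5, V), 2)
Mul(Add(Function('r')(11, D), 110), 23) = Mul(Add(Pow(Add(-5, 11), 2), 110), 23) = Mul(Add(Pow(6, 2), 110), 23) = Mul(Add(36, 110), 23) = Mul(146, 23) = 3358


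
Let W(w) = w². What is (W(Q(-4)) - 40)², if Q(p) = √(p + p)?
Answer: 2304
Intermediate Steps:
Q(p) = √2*√p (Q(p) = √(2*p) = √2*√p)
(W(Q(-4)) - 40)² = ((√2*√(-4))² - 40)² = ((√2*(2*I))² - 40)² = ((2*I*√2)² - 40)² = (-8 - 40)² = (-48)² = 2304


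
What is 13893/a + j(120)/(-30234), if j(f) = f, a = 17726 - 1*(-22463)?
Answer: 69203047/202512371 ≈ 0.34172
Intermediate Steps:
a = 40189 (a = 17726 + 22463 = 40189)
13893/a + j(120)/(-30234) = 13893/40189 + 120/(-30234) = 13893*(1/40189) + 120*(-1/30234) = 13893/40189 - 20/5039 = 69203047/202512371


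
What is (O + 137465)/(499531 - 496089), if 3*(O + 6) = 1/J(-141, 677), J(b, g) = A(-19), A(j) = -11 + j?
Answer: 12371309/309780 ≈ 39.936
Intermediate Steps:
J(b, g) = -30 (J(b, g) = -11 - 19 = -30)
O = -541/90 (O = -6 + (⅓)/(-30) = -6 + (⅓)*(-1/30) = -6 - 1/90 = -541/90 ≈ -6.0111)
(O + 137465)/(499531 - 496089) = (-541/90 + 137465)/(499531 - 496089) = (12371309/90)/3442 = (12371309/90)*(1/3442) = 12371309/309780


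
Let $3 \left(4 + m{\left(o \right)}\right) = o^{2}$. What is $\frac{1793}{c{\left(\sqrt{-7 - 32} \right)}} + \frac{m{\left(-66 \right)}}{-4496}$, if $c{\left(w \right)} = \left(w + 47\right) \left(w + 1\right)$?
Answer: $- \frac{1827}{11240} - \frac{5379 i \sqrt{39}}{5620} \approx -0.16254 - 5.9772 i$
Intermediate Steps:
$c{\left(w \right)} = \left(1 + w\right) \left(47 + w\right)$ ($c{\left(w \right)} = \left(47 + w\right) \left(1 + w\right) = \left(1 + w\right) \left(47 + w\right)$)
$m{\left(o \right)} = -4 + \frac{o^{2}}{3}$
$\frac{1793}{c{\left(\sqrt{-7 - 32} \right)}} + \frac{m{\left(-66 \right)}}{-4496} = \frac{1793}{47 + \left(\sqrt{-7 - 32}\right)^{2} + 48 \sqrt{-7 - 32}} + \frac{-4 + \frac{\left(-66\right)^{2}}{3}}{-4496} = \frac{1793}{47 + \left(\sqrt{-39}\right)^{2} + 48 \sqrt{-39}} + \left(-4 + \frac{1}{3} \cdot 4356\right) \left(- \frac{1}{4496}\right) = \frac{1793}{47 + \left(i \sqrt{39}\right)^{2} + 48 i \sqrt{39}} + \left(-4 + 1452\right) \left(- \frac{1}{4496}\right) = \frac{1793}{47 - 39 + 48 i \sqrt{39}} + 1448 \left(- \frac{1}{4496}\right) = \frac{1793}{8 + 48 i \sqrt{39}} - \frac{181}{562} = - \frac{181}{562} + \frac{1793}{8 + 48 i \sqrt{39}}$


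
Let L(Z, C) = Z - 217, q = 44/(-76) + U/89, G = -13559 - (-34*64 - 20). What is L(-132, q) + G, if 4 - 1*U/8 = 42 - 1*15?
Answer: -11712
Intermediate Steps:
U = -184 (U = 32 - 8*(42 - 1*15) = 32 - 8*(42 - 15) = 32 - 8*27 = 32 - 216 = -184)
G = -11363 (G = -13559 - (-2176 - 20) = -13559 - 1*(-2196) = -13559 + 2196 = -11363)
q = -4475/1691 (q = 44/(-76) - 184/89 = 44*(-1/76) - 184*1/89 = -11/19 - 184/89 = -4475/1691 ≈ -2.6464)
L(Z, C) = -217 + Z
L(-132, q) + G = (-217 - 132) - 11363 = -349 - 11363 = -11712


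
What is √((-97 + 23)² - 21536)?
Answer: 2*I*√4015 ≈ 126.73*I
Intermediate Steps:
√((-97 + 23)² - 21536) = √((-74)² - 21536) = √(5476 - 21536) = √(-16060) = 2*I*√4015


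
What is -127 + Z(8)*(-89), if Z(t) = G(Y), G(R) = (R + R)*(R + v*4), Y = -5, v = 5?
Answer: 13223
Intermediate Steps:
G(R) = 2*R*(20 + R) (G(R) = (R + R)*(R + 5*4) = (2*R)*(R + 20) = (2*R)*(20 + R) = 2*R*(20 + R))
Z(t) = -150 (Z(t) = 2*(-5)*(20 - 5) = 2*(-5)*15 = -150)
-127 + Z(8)*(-89) = -127 - 150*(-89) = -127 + 13350 = 13223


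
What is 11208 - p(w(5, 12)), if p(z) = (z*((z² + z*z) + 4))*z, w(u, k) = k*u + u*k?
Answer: -414766392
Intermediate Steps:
w(u, k) = 2*k*u (w(u, k) = k*u + k*u = 2*k*u)
p(z) = z²*(4 + 2*z²) (p(z) = (z*((z² + z²) + 4))*z = (z*(2*z² + 4))*z = (z*(4 + 2*z²))*z = z²*(4 + 2*z²))
11208 - p(w(5, 12)) = 11208 - 2*(2*12*5)²*(2 + (2*12*5)²) = 11208 - 2*120²*(2 + 120²) = 11208 - 2*14400*(2 + 14400) = 11208 - 2*14400*14402 = 11208 - 1*414777600 = 11208 - 414777600 = -414766392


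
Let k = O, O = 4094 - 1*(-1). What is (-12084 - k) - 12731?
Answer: -28910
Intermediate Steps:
O = 4095 (O = 4094 + 1 = 4095)
k = 4095
(-12084 - k) - 12731 = (-12084 - 1*4095) - 12731 = (-12084 - 4095) - 12731 = -16179 - 12731 = -28910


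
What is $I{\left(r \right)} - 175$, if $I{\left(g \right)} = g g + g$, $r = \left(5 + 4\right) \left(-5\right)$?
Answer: $1805$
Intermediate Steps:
$r = -45$ ($r = 9 \left(-5\right) = -45$)
$I{\left(g \right)} = g + g^{2}$ ($I{\left(g \right)} = g^{2} + g = g + g^{2}$)
$I{\left(r \right)} - 175 = - 45 \left(1 - 45\right) - 175 = \left(-45\right) \left(-44\right) + \left(-217 + 42\right) = 1980 - 175 = 1805$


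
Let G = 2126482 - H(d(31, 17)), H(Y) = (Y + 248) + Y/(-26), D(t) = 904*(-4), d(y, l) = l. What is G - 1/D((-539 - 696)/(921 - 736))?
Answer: 99949239485/47008 ≈ 2.1262e+6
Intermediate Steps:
D(t) = -3616
H(Y) = 248 + 25*Y/26 (H(Y) = (248 + Y) + Y*(-1/26) = (248 + Y) - Y/26 = 248 + 25*Y/26)
G = 55281659/26 (G = 2126482 - (248 + (25/26)*17) = 2126482 - (248 + 425/26) = 2126482 - 1*6873/26 = 2126482 - 6873/26 = 55281659/26 ≈ 2.1262e+6)
G - 1/D((-539 - 696)/(921 - 736)) = 55281659/26 - 1/(-3616) = 55281659/26 - 1*(-1/3616) = 55281659/26 + 1/3616 = 99949239485/47008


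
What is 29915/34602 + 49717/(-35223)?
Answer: -222203863/406262082 ≈ -0.54695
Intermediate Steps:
29915/34602 + 49717/(-35223) = 29915*(1/34602) + 49717*(-1/35223) = 29915/34602 - 49717/35223 = -222203863/406262082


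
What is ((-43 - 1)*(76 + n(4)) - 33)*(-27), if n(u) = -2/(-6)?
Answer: 91575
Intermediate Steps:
n(u) = 1/3 (n(u) = -2*(-1/6) = 1/3)
((-43 - 1)*(76 + n(4)) - 33)*(-27) = ((-43 - 1)*(76 + 1/3) - 33)*(-27) = (-44*229/3 - 33)*(-27) = (-10076/3 - 33)*(-27) = -10175/3*(-27) = 91575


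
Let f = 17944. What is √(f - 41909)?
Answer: I*√23965 ≈ 154.81*I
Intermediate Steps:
√(f - 41909) = √(17944 - 41909) = √(-23965) = I*√23965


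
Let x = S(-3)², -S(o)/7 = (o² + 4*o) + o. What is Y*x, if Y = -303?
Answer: -534492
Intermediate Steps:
S(o) = -35*o - 7*o² (S(o) = -7*((o² + 4*o) + o) = -7*(o² + 5*o) = -35*o - 7*o²)
x = 1764 (x = (-7*(-3)*(5 - 3))² = (-7*(-3)*2)² = 42² = 1764)
Y*x = -303*1764 = -534492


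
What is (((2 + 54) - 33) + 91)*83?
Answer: 9462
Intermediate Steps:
(((2 + 54) - 33) + 91)*83 = ((56 - 33) + 91)*83 = (23 + 91)*83 = 114*83 = 9462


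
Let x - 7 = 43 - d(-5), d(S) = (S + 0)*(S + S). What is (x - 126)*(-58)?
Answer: 7308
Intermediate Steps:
d(S) = 2*S² (d(S) = S*(2*S) = 2*S²)
x = 0 (x = 7 + (43 - 2*(-5)²) = 7 + (43 - 2*25) = 7 + (43 - 1*50) = 7 + (43 - 50) = 7 - 7 = 0)
(x - 126)*(-58) = (0 - 126)*(-58) = -126*(-58) = 7308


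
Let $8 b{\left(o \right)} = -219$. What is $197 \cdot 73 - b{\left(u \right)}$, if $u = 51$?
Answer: $\frac{115267}{8} \approx 14408.0$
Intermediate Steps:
$b{\left(o \right)} = - \frac{219}{8}$ ($b{\left(o \right)} = \frac{1}{8} \left(-219\right) = - \frac{219}{8}$)
$197 \cdot 73 - b{\left(u \right)} = 197 \cdot 73 - - \frac{219}{8} = 14381 + \frac{219}{8} = \frac{115267}{8}$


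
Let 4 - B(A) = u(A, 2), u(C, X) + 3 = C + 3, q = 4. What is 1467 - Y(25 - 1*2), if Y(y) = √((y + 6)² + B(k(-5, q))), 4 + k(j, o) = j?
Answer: 1467 - √854 ≈ 1437.8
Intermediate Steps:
k(j, o) = -4 + j
u(C, X) = C (u(C, X) = -3 + (C + 3) = -3 + (3 + C) = C)
B(A) = 4 - A
Y(y) = √(13 + (6 + y)²) (Y(y) = √((y + 6)² + (4 - (-4 - 5))) = √((6 + y)² + (4 - 1*(-9))) = √((6 + y)² + (4 + 9)) = √((6 + y)² + 13) = √(13 + (6 + y)²))
1467 - Y(25 - 1*2) = 1467 - √(13 + (6 + (25 - 1*2))²) = 1467 - √(13 + (6 + (25 - 2))²) = 1467 - √(13 + (6 + 23)²) = 1467 - √(13 + 29²) = 1467 - √(13 + 841) = 1467 - √854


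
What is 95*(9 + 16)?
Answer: 2375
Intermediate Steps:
95*(9 + 16) = 95*25 = 2375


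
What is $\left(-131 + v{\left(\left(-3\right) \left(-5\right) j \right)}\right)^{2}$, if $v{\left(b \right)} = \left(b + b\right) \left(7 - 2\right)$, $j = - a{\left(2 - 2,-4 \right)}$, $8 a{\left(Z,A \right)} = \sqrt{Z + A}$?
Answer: $\frac{63019}{4} + 9825 i \approx 15755.0 + 9825.0 i$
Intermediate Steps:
$a{\left(Z,A \right)} = \frac{\sqrt{A + Z}}{8}$ ($a{\left(Z,A \right)} = \frac{\sqrt{Z + A}}{8} = \frac{\sqrt{A + Z}}{8}$)
$j = - \frac{i}{4}$ ($j = - \frac{\sqrt{-4 + \left(2 - 2\right)}}{8} = - \frac{\sqrt{-4 + 0}}{8} = - \frac{\sqrt{-4}}{8} = - \frac{2 i}{8} = - \frac{i}{4} \approx - 0.25 i$)
$v{\left(b \right)} = 10 b$ ($v{\left(b \right)} = 2 b 5 = 10 b$)
$\left(-131 + v{\left(\left(-3\right) \left(-5\right) j \right)}\right)^{2} = \left(-131 + 10 \left(-3\right) \left(-5\right) \left(- \frac{i}{4}\right)\right)^{2} = \left(-131 + 10 \cdot 15 \left(- \frac{i}{4}\right)\right)^{2} = \left(-131 + 10 \left(- \frac{15 i}{4}\right)\right)^{2} = \left(-131 - \frac{75 i}{2}\right)^{2}$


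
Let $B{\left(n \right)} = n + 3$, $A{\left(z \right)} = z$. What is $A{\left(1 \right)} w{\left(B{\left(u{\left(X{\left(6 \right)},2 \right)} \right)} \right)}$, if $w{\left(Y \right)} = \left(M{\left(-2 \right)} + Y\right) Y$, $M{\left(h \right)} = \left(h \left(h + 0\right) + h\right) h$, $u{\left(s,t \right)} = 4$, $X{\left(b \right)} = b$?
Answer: $21$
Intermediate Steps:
$M{\left(h \right)} = h \left(h + h^{2}\right)$ ($M{\left(h \right)} = \left(h h + h\right) h = \left(h^{2} + h\right) h = \left(h + h^{2}\right) h = h \left(h + h^{2}\right)$)
$B{\left(n \right)} = 3 + n$
$w{\left(Y \right)} = Y \left(-4 + Y\right)$ ($w{\left(Y \right)} = \left(\left(-2\right)^{2} \left(1 - 2\right) + Y\right) Y = \left(4 \left(-1\right) + Y\right) Y = \left(-4 + Y\right) Y = Y \left(-4 + Y\right)$)
$A{\left(1 \right)} w{\left(B{\left(u{\left(X{\left(6 \right)},2 \right)} \right)} \right)} = 1 \left(3 + 4\right) \left(-4 + \left(3 + 4\right)\right) = 1 \cdot 7 \left(-4 + 7\right) = 1 \cdot 7 \cdot 3 = 1 \cdot 21 = 21$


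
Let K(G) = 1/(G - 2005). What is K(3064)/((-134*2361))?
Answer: -1/335040066 ≈ -2.9847e-9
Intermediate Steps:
K(G) = 1/(-2005 + G)
K(3064)/((-134*2361)) = 1/((-2005 + 3064)*((-134*2361))) = 1/(1059*(-316374)) = (1/1059)*(-1/316374) = -1/335040066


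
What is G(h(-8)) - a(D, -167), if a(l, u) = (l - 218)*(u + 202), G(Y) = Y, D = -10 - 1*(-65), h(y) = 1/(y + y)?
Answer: 91279/16 ≈ 5704.9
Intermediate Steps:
h(y) = 1/(2*y)
D = 55 (D = -10 + 65 = 55)
a(l, u) = (-218 + l)*(202 + u)
G(h(-8)) - a(D, -167) = (½)/(-8) - (-44036 - 218*(-167) + 202*55 + 55*(-167)) = (½)*(-⅛) - (-44036 + 36406 + 11110 - 9185) = -1/16 - 1*(-5705) = -1/16 + 5705 = 91279/16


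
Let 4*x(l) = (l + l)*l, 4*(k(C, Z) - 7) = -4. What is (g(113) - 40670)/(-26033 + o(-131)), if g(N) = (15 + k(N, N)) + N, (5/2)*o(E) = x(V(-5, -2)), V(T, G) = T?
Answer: 1126/723 ≈ 1.5574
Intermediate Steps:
k(C, Z) = 6 (k(C, Z) = 7 + (¼)*(-4) = 7 - 1 = 6)
x(l) = l²/2 (x(l) = ((l + l)*l)/4 = ((2*l)*l)/4 = (2*l²)/4 = l²/2)
o(E) = 5 (o(E) = 2*((½)*(-5)²)/5 = 2*((½)*25)/5 = (⅖)*(25/2) = 5)
g(N) = 21 + N (g(N) = (15 + 6) + N = 21 + N)
(g(113) - 40670)/(-26033 + o(-131)) = ((21 + 113) - 40670)/(-26033 + 5) = (134 - 40670)/(-26028) = -40536*(-1/26028) = 1126/723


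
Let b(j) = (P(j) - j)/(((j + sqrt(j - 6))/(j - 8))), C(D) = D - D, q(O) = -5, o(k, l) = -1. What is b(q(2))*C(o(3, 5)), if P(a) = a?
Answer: 0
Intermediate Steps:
C(D) = 0
b(j) = 0 (b(j) = (j - j)/(((j + sqrt(j - 6))/(j - 8))) = 0/(((j + sqrt(-6 + j))/(-8 + j))) = 0*((-8 + j)/(j + sqrt(-6 + j))) = 0)
b(q(2))*C(o(3, 5)) = 0*0 = 0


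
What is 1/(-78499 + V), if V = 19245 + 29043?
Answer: -1/30211 ≈ -3.3101e-5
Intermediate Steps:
V = 48288
1/(-78499 + V) = 1/(-78499 + 48288) = 1/(-30211) = -1/30211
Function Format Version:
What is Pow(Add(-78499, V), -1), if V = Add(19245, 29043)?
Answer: Rational(-1, 30211) ≈ -3.3101e-5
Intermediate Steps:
V = 48288
Pow(Add(-78499, V), -1) = Pow(Add(-78499, 48288), -1) = Pow(-30211, -1) = Rational(-1, 30211)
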